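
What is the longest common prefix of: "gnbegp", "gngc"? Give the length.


Words: gnbegp, gngc
  Position 0: all 'g' => match
  Position 1: all 'n' => match
  Position 2: ('b', 'g') => mismatch, stop
LCP = "gn" (length 2)

2


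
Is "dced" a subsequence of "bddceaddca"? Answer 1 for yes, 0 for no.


Check if "dced" is a subsequence of "bddceaddca"
Greedy scan:
  Position 0 ('b'): no match needed
  Position 1 ('d'): matches sub[0] = 'd'
  Position 2 ('d'): no match needed
  Position 3 ('c'): matches sub[1] = 'c'
  Position 4 ('e'): matches sub[2] = 'e'
  Position 5 ('a'): no match needed
  Position 6 ('d'): matches sub[3] = 'd'
  Position 7 ('d'): no match needed
  Position 8 ('c'): no match needed
  Position 9 ('a'): no match needed
All 4 characters matched => is a subsequence

1


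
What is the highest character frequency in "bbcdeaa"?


Input: bbcdeaa
Character counts:
  'a': 2
  'b': 2
  'c': 1
  'd': 1
  'e': 1
Maximum frequency: 2

2


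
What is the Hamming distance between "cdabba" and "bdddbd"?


Comparing "cdabba" and "bdddbd" position by position:
  Position 0: 'c' vs 'b' => differ
  Position 1: 'd' vs 'd' => same
  Position 2: 'a' vs 'd' => differ
  Position 3: 'b' vs 'd' => differ
  Position 4: 'b' vs 'b' => same
  Position 5: 'a' vs 'd' => differ
Total differences (Hamming distance): 4

4


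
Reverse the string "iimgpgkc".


Input: iimgpgkc
Reading characters right to left:
  Position 7: 'c'
  Position 6: 'k'
  Position 5: 'g'
  Position 4: 'p'
  Position 3: 'g'
  Position 2: 'm'
  Position 1: 'i'
  Position 0: 'i'
Reversed: ckgpgmii

ckgpgmii


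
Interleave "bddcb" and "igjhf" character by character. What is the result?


Interleaving "bddcb" and "igjhf":
  Position 0: 'b' from first, 'i' from second => "bi"
  Position 1: 'd' from first, 'g' from second => "dg"
  Position 2: 'd' from first, 'j' from second => "dj"
  Position 3: 'c' from first, 'h' from second => "ch"
  Position 4: 'b' from first, 'f' from second => "bf"
Result: bidgdjchbf

bidgdjchbf


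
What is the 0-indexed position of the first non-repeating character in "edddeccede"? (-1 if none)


Input: edddeccede
Character frequencies:
  'c': 2
  'd': 4
  'e': 4
Scanning left to right for freq == 1:
  Position 0 ('e'): freq=4, skip
  Position 1 ('d'): freq=4, skip
  Position 2 ('d'): freq=4, skip
  Position 3 ('d'): freq=4, skip
  Position 4 ('e'): freq=4, skip
  Position 5 ('c'): freq=2, skip
  Position 6 ('c'): freq=2, skip
  Position 7 ('e'): freq=4, skip
  Position 8 ('d'): freq=4, skip
  Position 9 ('e'): freq=4, skip
  No unique character found => answer = -1

-1


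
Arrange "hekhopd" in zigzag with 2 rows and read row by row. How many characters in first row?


Zigzag "hekhopd" into 2 rows:
Placing characters:
  'h' => row 0
  'e' => row 1
  'k' => row 0
  'h' => row 1
  'o' => row 0
  'p' => row 1
  'd' => row 0
Rows:
  Row 0: "hkod"
  Row 1: "ehp"
First row length: 4

4


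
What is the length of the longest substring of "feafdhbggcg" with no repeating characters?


Input: "feafdhbggcg"
Sliding window (track last position of each char):
  Position 0 ('f'): window [0,0] length 1 -- new best
  Position 1 ('e'): window [0,1] length 2 -- new best
  Position 2 ('a'): window [0,2] length 3 -- new best
  Position 3 ('f'): repeat (last at 0), move window start to 1
  Position 3 ('f'): window [1,3] length 3
  Position 4 ('d'): window [1,4] length 4 -- new best
  Position 5 ('h'): window [1,5] length 5 -- new best
  Position 6 ('b'): window [1,6] length 6 -- new best
  Position 7 ('g'): window [1,7] length 7 -- new best
  Position 8 ('g'): repeat (last at 7), move window start to 8
  Position 8 ('g'): window [8,8] length 1
  Position 9 ('c'): window [8,9] length 2
  Position 10 ('g'): repeat (last at 8), move window start to 9
  Position 10 ('g'): window [9,10] length 2
Longest substring with no repeats: "eafdhbg" with length 7

7


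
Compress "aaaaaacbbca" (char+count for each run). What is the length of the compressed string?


Input: aaaaaacbbca
Runs:
  'a' x 6 => "a6"
  'c' x 1 => "c1"
  'b' x 2 => "b2"
  'c' x 1 => "c1"
  'a' x 1 => "a1"
Compressed: "a6c1b2c1a1"
Compressed length: 10

10


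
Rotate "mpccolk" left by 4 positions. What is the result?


Input: "mpccolk", rotate left by 4
First 4 characters: "mpcc"
Remaining characters: "olk"
Concatenate remaining + first: "olk" + "mpcc" = "olkmpcc"

olkmpcc


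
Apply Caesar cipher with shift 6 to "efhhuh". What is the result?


Caesar cipher: shift "efhhuh" by 6
  'e' (pos 4) + 6 = pos 10 = 'k'
  'f' (pos 5) + 6 = pos 11 = 'l'
  'h' (pos 7) + 6 = pos 13 = 'n'
  'h' (pos 7) + 6 = pos 13 = 'n'
  'u' (pos 20) + 6 = pos 0 = 'a'
  'h' (pos 7) + 6 = pos 13 = 'n'
Result: klnnan

klnnan


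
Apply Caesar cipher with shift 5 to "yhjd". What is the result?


Caesar cipher: shift "yhjd" by 5
  'y' (pos 24) + 5 = pos 3 = 'd'
  'h' (pos 7) + 5 = pos 12 = 'm'
  'j' (pos 9) + 5 = pos 14 = 'o'
  'd' (pos 3) + 5 = pos 8 = 'i'
Result: dmoi

dmoi


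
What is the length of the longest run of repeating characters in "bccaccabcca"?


Input: "bccaccabcca"
Scanning for longest run:
  Position 1 ('c'): new char, reset run to 1
  Position 2 ('c'): continues run of 'c', length=2
  Position 3 ('a'): new char, reset run to 1
  Position 4 ('c'): new char, reset run to 1
  Position 5 ('c'): continues run of 'c', length=2
  Position 6 ('a'): new char, reset run to 1
  Position 7 ('b'): new char, reset run to 1
  Position 8 ('c'): new char, reset run to 1
  Position 9 ('c'): continues run of 'c', length=2
  Position 10 ('a'): new char, reset run to 1
Longest run: 'c' with length 2

2


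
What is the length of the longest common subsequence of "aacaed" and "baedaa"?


LCS of "aacaed" and "baedaa"
DP table:
           b    a    e    d    a    a
      0    0    0    0    0    0    0
  a   0    0    1    1    1    1    1
  a   0    0    1    1    1    2    2
  c   0    0    1    1    1    2    2
  a   0    0    1    1    1    2    3
  e   0    0    1    2    2    2    3
  d   0    0    1    2    3    3    3
LCS length = dp[6][6] = 3

3


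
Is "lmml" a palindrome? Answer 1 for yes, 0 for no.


Input: lmml
Reversed: lmml
  Compare pos 0 ('l') with pos 3 ('l'): match
  Compare pos 1 ('m') with pos 2 ('m'): match
Result: palindrome

1


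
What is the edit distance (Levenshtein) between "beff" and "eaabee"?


Computing edit distance: "beff" -> "eaabee"
DP table:
           e    a    a    b    e    e
      0    1    2    3    4    5    6
  b   1    1    2    3    3    4    5
  e   2    1    2    3    4    3    4
  f   3    2    2    3    4    4    4
  f   4    3    3    3    4    5    5
Edit distance = dp[4][6] = 5

5


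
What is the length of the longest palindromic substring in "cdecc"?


Input: "cdecc"
Checking substrings for palindromes:
  [3:5] "cc" (len 2) => palindrome
Longest palindromic substring: "cc" with length 2

2


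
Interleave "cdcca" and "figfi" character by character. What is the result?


Interleaving "cdcca" and "figfi":
  Position 0: 'c' from first, 'f' from second => "cf"
  Position 1: 'd' from first, 'i' from second => "di"
  Position 2: 'c' from first, 'g' from second => "cg"
  Position 3: 'c' from first, 'f' from second => "cf"
  Position 4: 'a' from first, 'i' from second => "ai"
Result: cfdicgcfai

cfdicgcfai


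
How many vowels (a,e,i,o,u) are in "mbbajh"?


Input: mbbajh
Checking each character:
  'm' at position 0: consonant
  'b' at position 1: consonant
  'b' at position 2: consonant
  'a' at position 3: vowel (running total: 1)
  'j' at position 4: consonant
  'h' at position 5: consonant
Total vowels: 1

1


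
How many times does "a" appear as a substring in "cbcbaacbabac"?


Searching for "a" in "cbcbaacbabac"
Scanning each position:
  Position 0: "c" => no
  Position 1: "b" => no
  Position 2: "c" => no
  Position 3: "b" => no
  Position 4: "a" => MATCH
  Position 5: "a" => MATCH
  Position 6: "c" => no
  Position 7: "b" => no
  Position 8: "a" => MATCH
  Position 9: "b" => no
  Position 10: "a" => MATCH
  Position 11: "c" => no
Total occurrences: 4

4


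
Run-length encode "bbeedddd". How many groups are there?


Input: bbeedddd
Scanning for consecutive runs:
  Group 1: 'b' x 2 (positions 0-1)
  Group 2: 'e' x 2 (positions 2-3)
  Group 3: 'd' x 4 (positions 4-7)
Total groups: 3

3


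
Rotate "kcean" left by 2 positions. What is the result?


Input: "kcean", rotate left by 2
First 2 characters: "kc"
Remaining characters: "ean"
Concatenate remaining + first: "ean" + "kc" = "eankc"

eankc


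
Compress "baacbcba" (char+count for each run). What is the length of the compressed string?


Input: baacbcba
Runs:
  'b' x 1 => "b1"
  'a' x 2 => "a2"
  'c' x 1 => "c1"
  'b' x 1 => "b1"
  'c' x 1 => "c1"
  'b' x 1 => "b1"
  'a' x 1 => "a1"
Compressed: "b1a2c1b1c1b1a1"
Compressed length: 14

14


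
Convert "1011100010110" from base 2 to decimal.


Input: "1011100010110" in base 2
Positional expansion:
  Digit '1' (value 1) x 2^12 = 4096
  Digit '0' (value 0) x 2^11 = 0
  Digit '1' (value 1) x 2^10 = 1024
  Digit '1' (value 1) x 2^9 = 512
  Digit '1' (value 1) x 2^8 = 256
  Digit '0' (value 0) x 2^7 = 0
  Digit '0' (value 0) x 2^6 = 0
  Digit '0' (value 0) x 2^5 = 0
  Digit '1' (value 1) x 2^4 = 16
  Digit '0' (value 0) x 2^3 = 0
  Digit '1' (value 1) x 2^2 = 4
  Digit '1' (value 1) x 2^1 = 2
  Digit '0' (value 0) x 2^0 = 0
Sum = 5910

5910


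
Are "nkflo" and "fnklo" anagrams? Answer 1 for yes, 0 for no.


Strings: "nkflo", "fnklo"
Sorted first:  fklno
Sorted second: fklno
Sorted forms match => anagrams

1


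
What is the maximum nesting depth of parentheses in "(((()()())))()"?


Input: "(((()()())))()"
Tracking depth:
  Position 0 '(': depth becomes 1
  Position 1 '(': depth becomes 2
  Position 2 '(': depth becomes 3
  Position 3 '(': depth becomes 4
  Position 4 ')': depth becomes 3
  Position 5 '(': depth becomes 4
  Position 6 ')': depth becomes 3
  Position 7 '(': depth becomes 4
  Position 8 ')': depth becomes 3
  Position 9 ')': depth becomes 2
  Position 10 ')': depth becomes 1
  Position 11 ')': depth becomes 0
  Position 12 '(': depth becomes 1
  Position 13 ')': depth becomes 0
Maximum depth reached: 4

4


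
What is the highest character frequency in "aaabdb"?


Input: aaabdb
Character counts:
  'a': 3
  'b': 2
  'd': 1
Maximum frequency: 3

3


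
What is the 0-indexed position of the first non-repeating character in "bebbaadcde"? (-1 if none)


Input: bebbaadcde
Character frequencies:
  'a': 2
  'b': 3
  'c': 1
  'd': 2
  'e': 2
Scanning left to right for freq == 1:
  Position 0 ('b'): freq=3, skip
  Position 1 ('e'): freq=2, skip
  Position 2 ('b'): freq=3, skip
  Position 3 ('b'): freq=3, skip
  Position 4 ('a'): freq=2, skip
  Position 5 ('a'): freq=2, skip
  Position 6 ('d'): freq=2, skip
  Position 7 ('c'): unique! => answer = 7

7


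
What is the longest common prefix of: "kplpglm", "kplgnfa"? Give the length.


Words: kplpglm, kplgnfa
  Position 0: all 'k' => match
  Position 1: all 'p' => match
  Position 2: all 'l' => match
  Position 3: ('p', 'g') => mismatch, stop
LCP = "kpl" (length 3)

3


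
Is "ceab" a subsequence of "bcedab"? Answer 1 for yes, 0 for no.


Check if "ceab" is a subsequence of "bcedab"
Greedy scan:
  Position 0 ('b'): no match needed
  Position 1 ('c'): matches sub[0] = 'c'
  Position 2 ('e'): matches sub[1] = 'e'
  Position 3 ('d'): no match needed
  Position 4 ('a'): matches sub[2] = 'a'
  Position 5 ('b'): matches sub[3] = 'b'
All 4 characters matched => is a subsequence

1


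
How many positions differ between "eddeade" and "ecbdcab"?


Comparing "eddeade" and "ecbdcab" position by position:
  Position 0: 'e' vs 'e' => same
  Position 1: 'd' vs 'c' => DIFFER
  Position 2: 'd' vs 'b' => DIFFER
  Position 3: 'e' vs 'd' => DIFFER
  Position 4: 'a' vs 'c' => DIFFER
  Position 5: 'd' vs 'a' => DIFFER
  Position 6: 'e' vs 'b' => DIFFER
Positions that differ: 6

6


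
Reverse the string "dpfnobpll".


Input: dpfnobpll
Reading characters right to left:
  Position 8: 'l'
  Position 7: 'l'
  Position 6: 'p'
  Position 5: 'b'
  Position 4: 'o'
  Position 3: 'n'
  Position 2: 'f'
  Position 1: 'p'
  Position 0: 'd'
Reversed: llpbonfpd

llpbonfpd


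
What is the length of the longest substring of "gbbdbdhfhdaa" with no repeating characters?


Input: "gbbdbdhfhdaa"
Sliding window (track last position of each char):
  Position 0 ('g'): window [0,0] length 1 -- new best
  Position 1 ('b'): window [0,1] length 2 -- new best
  Position 2 ('b'): repeat (last at 1), move window start to 2
  Position 2 ('b'): window [2,2] length 1
  Position 3 ('d'): window [2,3] length 2
  Position 4 ('b'): repeat (last at 2), move window start to 3
  Position 4 ('b'): window [3,4] length 2
  Position 5 ('d'): repeat (last at 3), move window start to 4
  Position 5 ('d'): window [4,5] length 2
  Position 6 ('h'): window [4,6] length 3 -- new best
  Position 7 ('f'): window [4,7] length 4 -- new best
  Position 8 ('h'): repeat (last at 6), move window start to 7
  Position 8 ('h'): window [7,8] length 2
  Position 9 ('d'): window [7,9] length 3
  Position 10 ('a'): window [7,10] length 4
  Position 11 ('a'): repeat (last at 10), move window start to 11
  Position 11 ('a'): window [11,11] length 1
Longest substring with no repeats: "bdhf" with length 4

4


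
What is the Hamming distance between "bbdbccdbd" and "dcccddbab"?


Comparing "bbdbccdbd" and "dcccddbab" position by position:
  Position 0: 'b' vs 'd' => differ
  Position 1: 'b' vs 'c' => differ
  Position 2: 'd' vs 'c' => differ
  Position 3: 'b' vs 'c' => differ
  Position 4: 'c' vs 'd' => differ
  Position 5: 'c' vs 'd' => differ
  Position 6: 'd' vs 'b' => differ
  Position 7: 'b' vs 'a' => differ
  Position 8: 'd' vs 'b' => differ
Total differences (Hamming distance): 9

9


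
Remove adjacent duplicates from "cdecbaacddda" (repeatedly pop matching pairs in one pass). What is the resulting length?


Input: cdecbaacddda
Stack-based adjacent duplicate removal:
  Read 'c': push. Stack: c
  Read 'd': push. Stack: cd
  Read 'e': push. Stack: cde
  Read 'c': push. Stack: cdec
  Read 'b': push. Stack: cdecb
  Read 'a': push. Stack: cdecba
  Read 'a': matches stack top 'a' => pop. Stack: cdecb
  Read 'c': push. Stack: cdecbc
  Read 'd': push. Stack: cdecbcd
  Read 'd': matches stack top 'd' => pop. Stack: cdecbc
  Read 'd': push. Stack: cdecbcd
  Read 'a': push. Stack: cdecbcda
Final stack: "cdecbcda" (length 8)

8


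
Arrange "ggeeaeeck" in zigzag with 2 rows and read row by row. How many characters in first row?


Zigzag "ggeeaeeck" into 2 rows:
Placing characters:
  'g' => row 0
  'g' => row 1
  'e' => row 0
  'e' => row 1
  'a' => row 0
  'e' => row 1
  'e' => row 0
  'c' => row 1
  'k' => row 0
Rows:
  Row 0: "geaek"
  Row 1: "geec"
First row length: 5

5


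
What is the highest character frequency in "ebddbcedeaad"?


Input: ebddbcedeaad
Character counts:
  'a': 2
  'b': 2
  'c': 1
  'd': 4
  'e': 3
Maximum frequency: 4

4


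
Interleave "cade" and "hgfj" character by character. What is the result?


Interleaving "cade" and "hgfj":
  Position 0: 'c' from first, 'h' from second => "ch"
  Position 1: 'a' from first, 'g' from second => "ag"
  Position 2: 'd' from first, 'f' from second => "df"
  Position 3: 'e' from first, 'j' from second => "ej"
Result: chagdfej

chagdfej


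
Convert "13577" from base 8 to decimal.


Input: "13577" in base 8
Positional expansion:
  Digit '1' (value 1) x 8^4 = 4096
  Digit '3' (value 3) x 8^3 = 1536
  Digit '5' (value 5) x 8^2 = 320
  Digit '7' (value 7) x 8^1 = 56
  Digit '7' (value 7) x 8^0 = 7
Sum = 6015

6015


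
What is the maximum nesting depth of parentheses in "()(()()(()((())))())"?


Input: "()(()()(()((())))())"
Tracking depth:
  Position 0 '(': depth becomes 1
  Position 1 ')': depth becomes 0
  Position 2 '(': depth becomes 1
  Position 3 '(': depth becomes 2
  Position 4 ')': depth becomes 1
  Position 5 '(': depth becomes 2
  Position 6 ')': depth becomes 1
  Position 7 '(': depth becomes 2
  Position 8 '(': depth becomes 3
  Position 9 ')': depth becomes 2
  Position 10 '(': depth becomes 3
  Position 11 '(': depth becomes 4
  Position 12 '(': depth becomes 5
  Position 13 ')': depth becomes 4
  Position 14 ')': depth becomes 3
  Position 15 ')': depth becomes 2
  Position 16 ')': depth becomes 1
  Position 17 '(': depth becomes 2
  Position 18 ')': depth becomes 1
  Position 19 ')': depth becomes 0
Maximum depth reached: 5

5


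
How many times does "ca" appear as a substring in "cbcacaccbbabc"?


Searching for "ca" in "cbcacaccbbabc"
Scanning each position:
  Position 0: "cb" => no
  Position 1: "bc" => no
  Position 2: "ca" => MATCH
  Position 3: "ac" => no
  Position 4: "ca" => MATCH
  Position 5: "ac" => no
  Position 6: "cc" => no
  Position 7: "cb" => no
  Position 8: "bb" => no
  Position 9: "ba" => no
  Position 10: "ab" => no
  Position 11: "bc" => no
Total occurrences: 2

2


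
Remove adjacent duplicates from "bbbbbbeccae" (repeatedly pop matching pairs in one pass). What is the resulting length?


Input: bbbbbbeccae
Stack-based adjacent duplicate removal:
  Read 'b': push. Stack: b
  Read 'b': matches stack top 'b' => pop. Stack: (empty)
  Read 'b': push. Stack: b
  Read 'b': matches stack top 'b' => pop. Stack: (empty)
  Read 'b': push. Stack: b
  Read 'b': matches stack top 'b' => pop. Stack: (empty)
  Read 'e': push. Stack: e
  Read 'c': push. Stack: ec
  Read 'c': matches stack top 'c' => pop. Stack: e
  Read 'a': push. Stack: ea
  Read 'e': push. Stack: eae
Final stack: "eae" (length 3)

3


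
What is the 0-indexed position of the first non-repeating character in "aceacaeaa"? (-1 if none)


Input: aceacaeaa
Character frequencies:
  'a': 5
  'c': 2
  'e': 2
Scanning left to right for freq == 1:
  Position 0 ('a'): freq=5, skip
  Position 1 ('c'): freq=2, skip
  Position 2 ('e'): freq=2, skip
  Position 3 ('a'): freq=5, skip
  Position 4 ('c'): freq=2, skip
  Position 5 ('a'): freq=5, skip
  Position 6 ('e'): freq=2, skip
  Position 7 ('a'): freq=5, skip
  Position 8 ('a'): freq=5, skip
  No unique character found => answer = -1

-1


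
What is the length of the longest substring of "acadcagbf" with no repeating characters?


Input: "acadcagbf"
Sliding window (track last position of each char):
  Position 0 ('a'): window [0,0] length 1 -- new best
  Position 1 ('c'): window [0,1] length 2 -- new best
  Position 2 ('a'): repeat (last at 0), move window start to 1
  Position 2 ('a'): window [1,2] length 2
  Position 3 ('d'): window [1,3] length 3 -- new best
  Position 4 ('c'): repeat (last at 1), move window start to 2
  Position 4 ('c'): window [2,4] length 3
  Position 5 ('a'): repeat (last at 2), move window start to 3
  Position 5 ('a'): window [3,5] length 3
  Position 6 ('g'): window [3,6] length 4 -- new best
  Position 7 ('b'): window [3,7] length 5 -- new best
  Position 8 ('f'): window [3,8] length 6 -- new best
Longest substring with no repeats: "dcagbf" with length 6

6


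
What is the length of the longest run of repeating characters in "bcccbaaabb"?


Input: "bcccbaaabb"
Scanning for longest run:
  Position 1 ('c'): new char, reset run to 1
  Position 2 ('c'): continues run of 'c', length=2
  Position 3 ('c'): continues run of 'c', length=3
  Position 4 ('b'): new char, reset run to 1
  Position 5 ('a'): new char, reset run to 1
  Position 6 ('a'): continues run of 'a', length=2
  Position 7 ('a'): continues run of 'a', length=3
  Position 8 ('b'): new char, reset run to 1
  Position 9 ('b'): continues run of 'b', length=2
Longest run: 'c' with length 3

3


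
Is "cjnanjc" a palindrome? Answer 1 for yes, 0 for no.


Input: cjnanjc
Reversed: cjnanjc
  Compare pos 0 ('c') with pos 6 ('c'): match
  Compare pos 1 ('j') with pos 5 ('j'): match
  Compare pos 2 ('n') with pos 4 ('n'): match
Result: palindrome

1


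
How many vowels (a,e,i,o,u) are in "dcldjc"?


Input: dcldjc
Checking each character:
  'd' at position 0: consonant
  'c' at position 1: consonant
  'l' at position 2: consonant
  'd' at position 3: consonant
  'j' at position 4: consonant
  'c' at position 5: consonant
Total vowels: 0

0


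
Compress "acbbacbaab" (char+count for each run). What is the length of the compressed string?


Input: acbbacbaab
Runs:
  'a' x 1 => "a1"
  'c' x 1 => "c1"
  'b' x 2 => "b2"
  'a' x 1 => "a1"
  'c' x 1 => "c1"
  'b' x 1 => "b1"
  'a' x 2 => "a2"
  'b' x 1 => "b1"
Compressed: "a1c1b2a1c1b1a2b1"
Compressed length: 16

16


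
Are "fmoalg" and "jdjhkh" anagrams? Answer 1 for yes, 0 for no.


Strings: "fmoalg", "jdjhkh"
Sorted first:  afglmo
Sorted second: dhhjjk
Differ at position 0: 'a' vs 'd' => not anagrams

0


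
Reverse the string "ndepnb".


Input: ndepnb
Reading characters right to left:
  Position 5: 'b'
  Position 4: 'n'
  Position 3: 'p'
  Position 2: 'e'
  Position 1: 'd'
  Position 0: 'n'
Reversed: bnpedn

bnpedn


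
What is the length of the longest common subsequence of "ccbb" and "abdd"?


LCS of "ccbb" and "abdd"
DP table:
           a    b    d    d
      0    0    0    0    0
  c   0    0    0    0    0
  c   0    0    0    0    0
  b   0    0    1    1    1
  b   0    0    1    1    1
LCS length = dp[4][4] = 1

1


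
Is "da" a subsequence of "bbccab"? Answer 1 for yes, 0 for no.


Check if "da" is a subsequence of "bbccab"
Greedy scan:
  Position 0 ('b'): no match needed
  Position 1 ('b'): no match needed
  Position 2 ('c'): no match needed
  Position 3 ('c'): no match needed
  Position 4 ('a'): no match needed
  Position 5 ('b'): no match needed
Only matched 0/2 characters => not a subsequence

0


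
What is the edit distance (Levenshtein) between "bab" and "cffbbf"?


Computing edit distance: "bab" -> "cffbbf"
DP table:
           c    f    f    b    b    f
      0    1    2    3    4    5    6
  b   1    1    2    3    3    4    5
  a   2    2    2    3    4    4    5
  b   3    3    3    3    3    4    5
Edit distance = dp[3][6] = 5

5


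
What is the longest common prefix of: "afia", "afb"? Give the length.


Words: afia, afb
  Position 0: all 'a' => match
  Position 1: all 'f' => match
  Position 2: ('i', 'b') => mismatch, stop
LCP = "af" (length 2)

2


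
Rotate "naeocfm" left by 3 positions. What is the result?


Input: "naeocfm", rotate left by 3
First 3 characters: "nae"
Remaining characters: "ocfm"
Concatenate remaining + first: "ocfm" + "nae" = "ocfmnae"

ocfmnae


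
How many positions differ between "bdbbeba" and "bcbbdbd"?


Comparing "bdbbeba" and "bcbbdbd" position by position:
  Position 0: 'b' vs 'b' => same
  Position 1: 'd' vs 'c' => DIFFER
  Position 2: 'b' vs 'b' => same
  Position 3: 'b' vs 'b' => same
  Position 4: 'e' vs 'd' => DIFFER
  Position 5: 'b' vs 'b' => same
  Position 6: 'a' vs 'd' => DIFFER
Positions that differ: 3

3


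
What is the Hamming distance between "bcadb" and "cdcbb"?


Comparing "bcadb" and "cdcbb" position by position:
  Position 0: 'b' vs 'c' => differ
  Position 1: 'c' vs 'd' => differ
  Position 2: 'a' vs 'c' => differ
  Position 3: 'd' vs 'b' => differ
  Position 4: 'b' vs 'b' => same
Total differences (Hamming distance): 4

4


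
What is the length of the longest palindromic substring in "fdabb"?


Input: "fdabb"
Checking substrings for palindromes:
  [3:5] "bb" (len 2) => palindrome
Longest palindromic substring: "bb" with length 2

2


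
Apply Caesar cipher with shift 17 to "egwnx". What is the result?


Caesar cipher: shift "egwnx" by 17
  'e' (pos 4) + 17 = pos 21 = 'v'
  'g' (pos 6) + 17 = pos 23 = 'x'
  'w' (pos 22) + 17 = pos 13 = 'n'
  'n' (pos 13) + 17 = pos 4 = 'e'
  'x' (pos 23) + 17 = pos 14 = 'o'
Result: vxneo

vxneo


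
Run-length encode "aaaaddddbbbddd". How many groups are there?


Input: aaaaddddbbbddd
Scanning for consecutive runs:
  Group 1: 'a' x 4 (positions 0-3)
  Group 2: 'd' x 4 (positions 4-7)
  Group 3: 'b' x 3 (positions 8-10)
  Group 4: 'd' x 3 (positions 11-13)
Total groups: 4

4


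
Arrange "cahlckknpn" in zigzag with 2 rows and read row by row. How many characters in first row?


Zigzag "cahlckknpn" into 2 rows:
Placing characters:
  'c' => row 0
  'a' => row 1
  'h' => row 0
  'l' => row 1
  'c' => row 0
  'k' => row 1
  'k' => row 0
  'n' => row 1
  'p' => row 0
  'n' => row 1
Rows:
  Row 0: "chckp"
  Row 1: "alknn"
First row length: 5

5


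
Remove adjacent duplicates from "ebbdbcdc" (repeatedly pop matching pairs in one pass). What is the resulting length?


Input: ebbdbcdc
Stack-based adjacent duplicate removal:
  Read 'e': push. Stack: e
  Read 'b': push. Stack: eb
  Read 'b': matches stack top 'b' => pop. Stack: e
  Read 'd': push. Stack: ed
  Read 'b': push. Stack: edb
  Read 'c': push. Stack: edbc
  Read 'd': push. Stack: edbcd
  Read 'c': push. Stack: edbcdc
Final stack: "edbcdc" (length 6)

6


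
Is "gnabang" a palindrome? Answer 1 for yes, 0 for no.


Input: gnabang
Reversed: gnabang
  Compare pos 0 ('g') with pos 6 ('g'): match
  Compare pos 1 ('n') with pos 5 ('n'): match
  Compare pos 2 ('a') with pos 4 ('a'): match
Result: palindrome

1


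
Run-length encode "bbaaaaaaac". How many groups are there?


Input: bbaaaaaaac
Scanning for consecutive runs:
  Group 1: 'b' x 2 (positions 0-1)
  Group 2: 'a' x 7 (positions 2-8)
  Group 3: 'c' x 1 (positions 9-9)
Total groups: 3

3


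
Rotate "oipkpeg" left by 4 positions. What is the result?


Input: "oipkpeg", rotate left by 4
First 4 characters: "oipk"
Remaining characters: "peg"
Concatenate remaining + first: "peg" + "oipk" = "pegoipk"

pegoipk


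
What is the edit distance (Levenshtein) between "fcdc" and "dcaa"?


Computing edit distance: "fcdc" -> "dcaa"
DP table:
           d    c    a    a
      0    1    2    3    4
  f   1    1    2    3    4
  c   2    2    1    2    3
  d   3    2    2    2    3
  c   4    3    2    3    3
Edit distance = dp[4][4] = 3

3


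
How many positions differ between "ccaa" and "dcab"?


Comparing "ccaa" and "dcab" position by position:
  Position 0: 'c' vs 'd' => DIFFER
  Position 1: 'c' vs 'c' => same
  Position 2: 'a' vs 'a' => same
  Position 3: 'a' vs 'b' => DIFFER
Positions that differ: 2

2


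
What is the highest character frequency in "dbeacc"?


Input: dbeacc
Character counts:
  'a': 1
  'b': 1
  'c': 2
  'd': 1
  'e': 1
Maximum frequency: 2

2


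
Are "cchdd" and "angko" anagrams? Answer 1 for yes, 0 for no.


Strings: "cchdd", "angko"
Sorted first:  ccddh
Sorted second: agkno
Differ at position 0: 'c' vs 'a' => not anagrams

0


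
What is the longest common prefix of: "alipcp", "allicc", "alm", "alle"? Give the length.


Words: alipcp, allicc, alm, alle
  Position 0: all 'a' => match
  Position 1: all 'l' => match
  Position 2: ('i', 'l', 'm', 'l') => mismatch, stop
LCP = "al" (length 2)

2


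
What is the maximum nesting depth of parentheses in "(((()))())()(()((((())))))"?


Input: "(((()))())()(()((((())))))"
Tracking depth:
  Position 0 '(': depth becomes 1
  Position 1 '(': depth becomes 2
  Position 2 '(': depth becomes 3
  Position 3 '(': depth becomes 4
  Position 4 ')': depth becomes 3
  Position 5 ')': depth becomes 2
  Position 6 ')': depth becomes 1
  Position 7 '(': depth becomes 2
  Position 8 ')': depth becomes 1
  Position 9 ')': depth becomes 0
  Position 10 '(': depth becomes 1
  Position 11 ')': depth becomes 0
  Position 12 '(': depth becomes 1
  Position 13 '(': depth becomes 2
  Position 14 ')': depth becomes 1
  Position 15 '(': depth becomes 2
  Position 16 '(': depth becomes 3
  Position 17 '(': depth becomes 4
  Position 18 '(': depth becomes 5
  Position 19 '(': depth becomes 6
  Position 20 ')': depth becomes 5
  Position 21 ')': depth becomes 4
  Position 22 ')': depth becomes 3
  Position 23 ')': depth becomes 2
  Position 24 ')': depth becomes 1
  Position 25 ')': depth becomes 0
Maximum depth reached: 6

6


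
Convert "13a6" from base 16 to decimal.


Input: "13a6" in base 16
Positional expansion:
  Digit '1' (value 1) x 16^3 = 4096
  Digit '3' (value 3) x 16^2 = 768
  Digit 'a' (value 10) x 16^1 = 160
  Digit '6' (value 6) x 16^0 = 6
Sum = 5030

5030


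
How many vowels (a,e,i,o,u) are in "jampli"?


Input: jampli
Checking each character:
  'j' at position 0: consonant
  'a' at position 1: vowel (running total: 1)
  'm' at position 2: consonant
  'p' at position 3: consonant
  'l' at position 4: consonant
  'i' at position 5: vowel (running total: 2)
Total vowels: 2

2


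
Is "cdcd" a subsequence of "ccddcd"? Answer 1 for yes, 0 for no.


Check if "cdcd" is a subsequence of "ccddcd"
Greedy scan:
  Position 0 ('c'): matches sub[0] = 'c'
  Position 1 ('c'): no match needed
  Position 2 ('d'): matches sub[1] = 'd'
  Position 3 ('d'): no match needed
  Position 4 ('c'): matches sub[2] = 'c'
  Position 5 ('d'): matches sub[3] = 'd'
All 4 characters matched => is a subsequence

1


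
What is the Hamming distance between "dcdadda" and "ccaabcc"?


Comparing "dcdadda" and "ccaabcc" position by position:
  Position 0: 'd' vs 'c' => differ
  Position 1: 'c' vs 'c' => same
  Position 2: 'd' vs 'a' => differ
  Position 3: 'a' vs 'a' => same
  Position 4: 'd' vs 'b' => differ
  Position 5: 'd' vs 'c' => differ
  Position 6: 'a' vs 'c' => differ
Total differences (Hamming distance): 5

5


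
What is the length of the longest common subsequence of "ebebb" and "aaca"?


LCS of "ebebb" and "aaca"
DP table:
           a    a    c    a
      0    0    0    0    0
  e   0    0    0    0    0
  b   0    0    0    0    0
  e   0    0    0    0    0
  b   0    0    0    0    0
  b   0    0    0    0    0
LCS length = dp[5][4] = 0

0


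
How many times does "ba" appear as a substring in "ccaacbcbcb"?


Searching for "ba" in "ccaacbcbcb"
Scanning each position:
  Position 0: "cc" => no
  Position 1: "ca" => no
  Position 2: "aa" => no
  Position 3: "ac" => no
  Position 4: "cb" => no
  Position 5: "bc" => no
  Position 6: "cb" => no
  Position 7: "bc" => no
  Position 8: "cb" => no
Total occurrences: 0

0


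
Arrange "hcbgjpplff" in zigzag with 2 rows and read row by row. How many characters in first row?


Zigzag "hcbgjpplff" into 2 rows:
Placing characters:
  'h' => row 0
  'c' => row 1
  'b' => row 0
  'g' => row 1
  'j' => row 0
  'p' => row 1
  'p' => row 0
  'l' => row 1
  'f' => row 0
  'f' => row 1
Rows:
  Row 0: "hbjpf"
  Row 1: "cgplf"
First row length: 5

5


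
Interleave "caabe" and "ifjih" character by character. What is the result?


Interleaving "caabe" and "ifjih":
  Position 0: 'c' from first, 'i' from second => "ci"
  Position 1: 'a' from first, 'f' from second => "af"
  Position 2: 'a' from first, 'j' from second => "aj"
  Position 3: 'b' from first, 'i' from second => "bi"
  Position 4: 'e' from first, 'h' from second => "eh"
Result: ciafajbieh

ciafajbieh


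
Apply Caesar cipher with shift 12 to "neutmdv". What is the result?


Caesar cipher: shift "neutmdv" by 12
  'n' (pos 13) + 12 = pos 25 = 'z'
  'e' (pos 4) + 12 = pos 16 = 'q'
  'u' (pos 20) + 12 = pos 6 = 'g'
  't' (pos 19) + 12 = pos 5 = 'f'
  'm' (pos 12) + 12 = pos 24 = 'y'
  'd' (pos 3) + 12 = pos 15 = 'p'
  'v' (pos 21) + 12 = pos 7 = 'h'
Result: zqgfyph

zqgfyph


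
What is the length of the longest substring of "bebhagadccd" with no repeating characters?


Input: "bebhagadccd"
Sliding window (track last position of each char):
  Position 0 ('b'): window [0,0] length 1 -- new best
  Position 1 ('e'): window [0,1] length 2 -- new best
  Position 2 ('b'): repeat (last at 0), move window start to 1
  Position 2 ('b'): window [1,2] length 2
  Position 3 ('h'): window [1,3] length 3 -- new best
  Position 4 ('a'): window [1,4] length 4 -- new best
  Position 5 ('g'): window [1,5] length 5 -- new best
  Position 6 ('a'): repeat (last at 4), move window start to 5
  Position 6 ('a'): window [5,6] length 2
  Position 7 ('d'): window [5,7] length 3
  Position 8 ('c'): window [5,8] length 4
  Position 9 ('c'): repeat (last at 8), move window start to 9
  Position 9 ('c'): window [9,9] length 1
  Position 10 ('d'): window [9,10] length 2
Longest substring with no repeats: "ebhag" with length 5

5


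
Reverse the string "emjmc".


Input: emjmc
Reading characters right to left:
  Position 4: 'c'
  Position 3: 'm'
  Position 2: 'j'
  Position 1: 'm'
  Position 0: 'e'
Reversed: cmjme

cmjme


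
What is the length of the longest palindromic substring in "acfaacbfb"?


Input: "acfaacbfb"
Checking substrings for palindromes:
  [6:9] "bfb" (len 3) => palindrome
  [3:5] "aa" (len 2) => palindrome
Longest palindromic substring: "bfb" with length 3

3


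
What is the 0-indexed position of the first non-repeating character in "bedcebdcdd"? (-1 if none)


Input: bedcebdcdd
Character frequencies:
  'b': 2
  'c': 2
  'd': 4
  'e': 2
Scanning left to right for freq == 1:
  Position 0 ('b'): freq=2, skip
  Position 1 ('e'): freq=2, skip
  Position 2 ('d'): freq=4, skip
  Position 3 ('c'): freq=2, skip
  Position 4 ('e'): freq=2, skip
  Position 5 ('b'): freq=2, skip
  Position 6 ('d'): freq=4, skip
  Position 7 ('c'): freq=2, skip
  Position 8 ('d'): freq=4, skip
  Position 9 ('d'): freq=4, skip
  No unique character found => answer = -1

-1


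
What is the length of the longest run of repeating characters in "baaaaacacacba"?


Input: "baaaaacacacba"
Scanning for longest run:
  Position 1 ('a'): new char, reset run to 1
  Position 2 ('a'): continues run of 'a', length=2
  Position 3 ('a'): continues run of 'a', length=3
  Position 4 ('a'): continues run of 'a', length=4
  Position 5 ('a'): continues run of 'a', length=5
  Position 6 ('c'): new char, reset run to 1
  Position 7 ('a'): new char, reset run to 1
  Position 8 ('c'): new char, reset run to 1
  Position 9 ('a'): new char, reset run to 1
  Position 10 ('c'): new char, reset run to 1
  Position 11 ('b'): new char, reset run to 1
  Position 12 ('a'): new char, reset run to 1
Longest run: 'a' with length 5

5


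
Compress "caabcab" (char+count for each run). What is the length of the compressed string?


Input: caabcab
Runs:
  'c' x 1 => "c1"
  'a' x 2 => "a2"
  'b' x 1 => "b1"
  'c' x 1 => "c1"
  'a' x 1 => "a1"
  'b' x 1 => "b1"
Compressed: "c1a2b1c1a1b1"
Compressed length: 12

12


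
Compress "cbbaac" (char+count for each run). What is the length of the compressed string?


Input: cbbaac
Runs:
  'c' x 1 => "c1"
  'b' x 2 => "b2"
  'a' x 2 => "a2"
  'c' x 1 => "c1"
Compressed: "c1b2a2c1"
Compressed length: 8

8


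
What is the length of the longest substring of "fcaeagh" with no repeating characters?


Input: "fcaeagh"
Sliding window (track last position of each char):
  Position 0 ('f'): window [0,0] length 1 -- new best
  Position 1 ('c'): window [0,1] length 2 -- new best
  Position 2 ('a'): window [0,2] length 3 -- new best
  Position 3 ('e'): window [0,3] length 4 -- new best
  Position 4 ('a'): repeat (last at 2), move window start to 3
  Position 4 ('a'): window [3,4] length 2
  Position 5 ('g'): window [3,5] length 3
  Position 6 ('h'): window [3,6] length 4
Longest substring with no repeats: "fcae" with length 4

4


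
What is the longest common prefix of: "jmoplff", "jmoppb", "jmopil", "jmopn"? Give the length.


Words: jmoplff, jmoppb, jmopil, jmopn
  Position 0: all 'j' => match
  Position 1: all 'm' => match
  Position 2: all 'o' => match
  Position 3: all 'p' => match
  Position 4: ('l', 'p', 'i', 'n') => mismatch, stop
LCP = "jmop" (length 4)

4


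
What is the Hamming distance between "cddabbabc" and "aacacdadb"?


Comparing "cddabbabc" and "aacacdadb" position by position:
  Position 0: 'c' vs 'a' => differ
  Position 1: 'd' vs 'a' => differ
  Position 2: 'd' vs 'c' => differ
  Position 3: 'a' vs 'a' => same
  Position 4: 'b' vs 'c' => differ
  Position 5: 'b' vs 'd' => differ
  Position 6: 'a' vs 'a' => same
  Position 7: 'b' vs 'd' => differ
  Position 8: 'c' vs 'b' => differ
Total differences (Hamming distance): 7

7


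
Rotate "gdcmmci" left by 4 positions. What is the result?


Input: "gdcmmci", rotate left by 4
First 4 characters: "gdcm"
Remaining characters: "mci"
Concatenate remaining + first: "mci" + "gdcm" = "mcigdcm"

mcigdcm


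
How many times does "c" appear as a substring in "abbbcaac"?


Searching for "c" in "abbbcaac"
Scanning each position:
  Position 0: "a" => no
  Position 1: "b" => no
  Position 2: "b" => no
  Position 3: "b" => no
  Position 4: "c" => MATCH
  Position 5: "a" => no
  Position 6: "a" => no
  Position 7: "c" => MATCH
Total occurrences: 2

2


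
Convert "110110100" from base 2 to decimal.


Input: "110110100" in base 2
Positional expansion:
  Digit '1' (value 1) x 2^8 = 256
  Digit '1' (value 1) x 2^7 = 128
  Digit '0' (value 0) x 2^6 = 0
  Digit '1' (value 1) x 2^5 = 32
  Digit '1' (value 1) x 2^4 = 16
  Digit '0' (value 0) x 2^3 = 0
  Digit '1' (value 1) x 2^2 = 4
  Digit '0' (value 0) x 2^1 = 0
  Digit '0' (value 0) x 2^0 = 0
Sum = 436

436


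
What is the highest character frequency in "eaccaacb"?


Input: eaccaacb
Character counts:
  'a': 3
  'b': 1
  'c': 3
  'e': 1
Maximum frequency: 3

3


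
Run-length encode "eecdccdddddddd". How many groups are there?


Input: eecdccdddddddd
Scanning for consecutive runs:
  Group 1: 'e' x 2 (positions 0-1)
  Group 2: 'c' x 1 (positions 2-2)
  Group 3: 'd' x 1 (positions 3-3)
  Group 4: 'c' x 2 (positions 4-5)
  Group 5: 'd' x 8 (positions 6-13)
Total groups: 5

5


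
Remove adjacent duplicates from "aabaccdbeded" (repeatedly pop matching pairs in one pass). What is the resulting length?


Input: aabaccdbeded
Stack-based adjacent duplicate removal:
  Read 'a': push. Stack: a
  Read 'a': matches stack top 'a' => pop. Stack: (empty)
  Read 'b': push. Stack: b
  Read 'a': push. Stack: ba
  Read 'c': push. Stack: bac
  Read 'c': matches stack top 'c' => pop. Stack: ba
  Read 'd': push. Stack: bad
  Read 'b': push. Stack: badb
  Read 'e': push. Stack: badbe
  Read 'd': push. Stack: badbed
  Read 'e': push. Stack: badbede
  Read 'd': push. Stack: badbeded
Final stack: "badbeded" (length 8)

8


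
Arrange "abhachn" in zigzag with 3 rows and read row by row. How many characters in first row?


Zigzag "abhachn" into 3 rows:
Placing characters:
  'a' => row 0
  'b' => row 1
  'h' => row 2
  'a' => row 1
  'c' => row 0
  'h' => row 1
  'n' => row 2
Rows:
  Row 0: "ac"
  Row 1: "bah"
  Row 2: "hn"
First row length: 2

2


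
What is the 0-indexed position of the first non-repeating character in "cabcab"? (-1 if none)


Input: cabcab
Character frequencies:
  'a': 2
  'b': 2
  'c': 2
Scanning left to right for freq == 1:
  Position 0 ('c'): freq=2, skip
  Position 1 ('a'): freq=2, skip
  Position 2 ('b'): freq=2, skip
  Position 3 ('c'): freq=2, skip
  Position 4 ('a'): freq=2, skip
  Position 5 ('b'): freq=2, skip
  No unique character found => answer = -1

-1


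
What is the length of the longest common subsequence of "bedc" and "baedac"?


LCS of "bedc" and "baedac"
DP table:
           b    a    e    d    a    c
      0    0    0    0    0    0    0
  b   0    1    1    1    1    1    1
  e   0    1    1    2    2    2    2
  d   0    1    1    2    3    3    3
  c   0    1    1    2    3    3    4
LCS length = dp[4][6] = 4

4


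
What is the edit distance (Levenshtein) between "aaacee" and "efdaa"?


Computing edit distance: "aaacee" -> "efdaa"
DP table:
           e    f    d    a    a
      0    1    2    3    4    5
  a   1    1    2    3    3    4
  a   2    2    2    3    3    3
  a   3    3    3    3    3    3
  c   4    4    4    4    4    4
  e   5    4    5    5    5    5
  e   6    5    5    6    6    6
Edit distance = dp[6][5] = 6

6


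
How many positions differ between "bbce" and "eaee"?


Comparing "bbce" and "eaee" position by position:
  Position 0: 'b' vs 'e' => DIFFER
  Position 1: 'b' vs 'a' => DIFFER
  Position 2: 'c' vs 'e' => DIFFER
  Position 3: 'e' vs 'e' => same
Positions that differ: 3

3


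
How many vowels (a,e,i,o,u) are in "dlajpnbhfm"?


Input: dlajpnbhfm
Checking each character:
  'd' at position 0: consonant
  'l' at position 1: consonant
  'a' at position 2: vowel (running total: 1)
  'j' at position 3: consonant
  'p' at position 4: consonant
  'n' at position 5: consonant
  'b' at position 6: consonant
  'h' at position 7: consonant
  'f' at position 8: consonant
  'm' at position 9: consonant
Total vowels: 1

1
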